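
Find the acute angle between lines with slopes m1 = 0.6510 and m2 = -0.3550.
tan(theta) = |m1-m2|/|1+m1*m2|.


m1-m2 = 1.006
1+m1*m2 = 0.768895
tan(theta) = |1.006/0.768895| = 1.308371
theta = arctan(|1.006/0.768895|) = 52.6090 degrees (acute angle)

52.6090 degrees


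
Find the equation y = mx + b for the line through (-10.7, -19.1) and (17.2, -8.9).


m = (10.2)/(27.9) = 0.3656
b = y1 - m*x1 = -19.1 - (10.2*(-10.7))/(27.9) = -19.1 + 3.9118 = -15.1882

y = 0.3656x - 15.1882


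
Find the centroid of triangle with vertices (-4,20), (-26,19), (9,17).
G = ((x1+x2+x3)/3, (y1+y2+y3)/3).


Gx = (-4- 26+9)/3 = -21/3 = -7.0000
Gy = (20+19+17)/3 = 56/3 = 18.6667

G = (-7.0000, 18.6667)


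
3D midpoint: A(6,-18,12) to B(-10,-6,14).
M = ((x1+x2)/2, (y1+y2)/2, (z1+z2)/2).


Mx = (6- 10)/2 = -2.0000
My = (-18- 6)/2 = -12.0000
Mz = (12+14)/2 = 13.0000

M = (-2.0000, -12.0000, 13.0000)


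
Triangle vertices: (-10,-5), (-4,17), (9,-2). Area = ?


-10*(17+ 2) = -190
-4*(-2+ 5) = -12
9*(-5-17) = -198
sum = -400
Area = |-400|/2 = 200.0000

200.0000 sq units


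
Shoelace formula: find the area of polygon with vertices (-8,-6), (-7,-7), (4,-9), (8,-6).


sum(xi*y_{i+1}) = -8*(-7) - 7*(-9) + 4*(-6) + 8*(-6) = 47
sum(yi*x_{i+1}) = -6*(-7) - 7*4 - 9*8 - 6*(-8) = -10
Area = |47 + 10|/2 = 57/2 = 28.5000

28.5000 sq units


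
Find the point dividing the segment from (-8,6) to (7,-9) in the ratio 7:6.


Px = (7*7 + 6*(-8))/13 = 1/13 = 0.0769
Py = (7*(-9) + 6*6)/13 = -27/13 = -2.0769

P = (0.0769, -2.0769)


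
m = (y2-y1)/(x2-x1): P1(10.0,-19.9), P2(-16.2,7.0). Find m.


dy = 7.0 + 19.9 = 26.9
dx = -16.2 - 10.0 = -26.2
m = 26.9/(-26.2) = -1.0267

m = -1.0267


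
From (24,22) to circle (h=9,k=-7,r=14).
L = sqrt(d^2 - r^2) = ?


d = sqrt((24-9)^2 + (22+ 7)^2) = sqrt(225+841) = 32.6497
L = sqrt(1066.0000 - 196) = sqrt(870.0000) = 29.4958

29.4958


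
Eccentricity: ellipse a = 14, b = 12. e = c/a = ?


c = sqrt(196-144) = sqrt(52) = 7.2111
e = c/a = sqrt(52)/14 = 0.5151

e = 0.5151


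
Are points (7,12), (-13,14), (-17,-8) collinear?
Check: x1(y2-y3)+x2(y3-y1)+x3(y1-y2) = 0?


7*(14+ 8) - 13*(-8-12) - 17*(12-14)
= 154 + 260 + 34 = 448

No, not collinear (determinant = 448)


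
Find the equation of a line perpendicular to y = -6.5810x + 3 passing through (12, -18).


Perpendicular slope = -1/m1 = -1/(-6.5810) = 0.1520
b2 = y0 - m2*x0 = -18 + 12/(-6.5810) = -18 - 1.8234 = -19.8234

y = 0.1520x - 19.8234


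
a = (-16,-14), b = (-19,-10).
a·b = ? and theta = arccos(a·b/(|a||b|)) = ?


a·b = -16*(-19) - 14*(-10) = 304 + 140 = 444
|a| = sqrt(256+196) = 21.2603
|b| = sqrt(361+100) = 21.4709
cos(theta) = 444/(sqrt(452)*sqrt(461)) = 444/sqrt(208372) = 0.972665
theta = arccos(444/sqrt(208372)) = 13.4274 degrees

a·b = 444, theta = 13.4274 deg


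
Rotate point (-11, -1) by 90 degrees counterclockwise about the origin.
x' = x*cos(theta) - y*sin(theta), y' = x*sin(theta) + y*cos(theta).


cos(90) = 0, sin(90) = 1
x' = -11*0 + 1*1 = 1
y' = -11*1 - 1*0 = -11

(1, -11)


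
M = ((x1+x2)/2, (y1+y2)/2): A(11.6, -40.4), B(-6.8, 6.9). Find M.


Mx = (11.6 - 6.8)/2 = 4.8/2 = 2.4000
My = (-40.4 + 6.9)/2 = -33.5/2 = -16.7500

(2.4000, -16.7500)


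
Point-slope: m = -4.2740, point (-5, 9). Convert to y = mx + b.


y - 9 = -4.2740(x + 5)
y = -4.2740x + 9 + 4.2740*(-5)
y = -4.2740x - 12.3700

y = -4.2740x - 12.3700


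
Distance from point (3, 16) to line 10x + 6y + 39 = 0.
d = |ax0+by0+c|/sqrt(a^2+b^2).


|10*3 + 6*16 + 39| = |165| = 165
sqrt(100 + 36) = sqrt(136) = 11.6619
d = 165/sqrt(136) = 14.1486

14.1486


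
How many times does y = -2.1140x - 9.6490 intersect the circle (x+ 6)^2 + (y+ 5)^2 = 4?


Substitute y = -2.1140x - 9.6490: (x+ 6)^2 + (-2.1140x- 9.6490+ 5)^2 = 4
Expand to Ax^2 + Bx + C = 0, where b-k = -4.649
A = 1+m^2 = 5.468996
B = 2(m(b-k) - h) = 2(-2.1140*(-4.649) + 6) = 31.655972
C = h^2 + (b-k)^2 - r^2 = 36 + 21.613201 - 4 = 53.613201
disc = B^2-4AC = 1002.1006 - 1172.8415 = -170.7409
disc < 0

0 intersection points


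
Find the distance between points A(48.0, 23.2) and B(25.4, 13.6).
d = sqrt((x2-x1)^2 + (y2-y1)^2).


dx = 25.4 - 48.0 = -22.6
dy = 13.6 - 23.2 = -9.6
d = sqrt(510.76 + 92.16) = sqrt(602.92) = 24.5544

24.5544


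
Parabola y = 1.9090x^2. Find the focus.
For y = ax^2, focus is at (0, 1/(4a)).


a = 1.9090
4a = 7.6360
focus = (0, 1/7.6360) = (0, 0.1310)

Focus = (0, 0.1310)


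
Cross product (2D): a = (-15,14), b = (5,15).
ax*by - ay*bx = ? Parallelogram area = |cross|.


cross = -15*15 - 14*5 = -225 - 70 = -295
Parallelogram area = |-295| = 295

cross = -295, parallelogram area = 295


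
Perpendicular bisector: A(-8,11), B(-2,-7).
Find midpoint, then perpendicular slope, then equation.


Midpoint = (-5, 2)
Slope of AB = dy/dx = -18/6 = -3.0000
Perp slope = -dx/dy = 6/18 = 0.3333
b = My - (perp slope)*Mx = 2 + (6*(-5))/(-18) = 2 + 1.6667 = 3.6667

y = 0.3333x + 3.6667


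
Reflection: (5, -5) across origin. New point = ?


Reflection rule for origin: (-x, -y)
(5, -5) -> (-5, 5)

(-5, 5)


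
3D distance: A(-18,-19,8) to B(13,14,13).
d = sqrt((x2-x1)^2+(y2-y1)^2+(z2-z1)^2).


dx=31, dy=33, dz=5
d = sqrt(961+1089+25) = sqrt(2075) = 45.5522

45.5522


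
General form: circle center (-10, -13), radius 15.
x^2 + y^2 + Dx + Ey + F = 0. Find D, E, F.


(x+ 10)^2 + (y+ 13)^2 = 15^2
D = -2h = 20, E = -2k = 26
F = h^2+k^2-r^2 = 100+169-225 = 44

D = 20, E = 26, F = 44


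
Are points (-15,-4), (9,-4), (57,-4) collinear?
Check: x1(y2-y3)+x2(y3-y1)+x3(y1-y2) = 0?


-15*(-4+ 4) + 9*(-4+ 4) + 57*(-4+ 4)
= 0 + 0 + 0 = 0

Yes, collinear (determinant = 0)


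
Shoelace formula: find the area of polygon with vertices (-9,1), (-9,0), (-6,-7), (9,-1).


sum(xi*y_{i+1}) = -9*0 - 9*(-7) - 6*(-1) + 9*1 = 78
sum(yi*x_{i+1}) = 1*(-9) + 0*(-6) - 7*9 - 1*(-9) = -63
Area = |78 + 63|/2 = 141/2 = 70.5000

70.5000 sq units


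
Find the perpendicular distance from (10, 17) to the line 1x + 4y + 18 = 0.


|1*10 + 4*17 + 18| = |96| = 96
sqrt(1 + 16) = sqrt(17) = 4.1231
d = 96/sqrt(17) = 23.2834

23.2834


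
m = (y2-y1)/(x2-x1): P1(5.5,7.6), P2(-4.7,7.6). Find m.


dy = 7.6 - 7.6 = 0.0
dx = -4.7 - 5.5 = -10.2
m = 0.0/(-10.2) = 0

m = 0


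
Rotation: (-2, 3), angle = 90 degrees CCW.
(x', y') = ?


cos(90) = 0, sin(90) = 1
x' = -2*0 - 3*1 = -3
y' = -2*1 + 3*0 = -2

(-3, -2)


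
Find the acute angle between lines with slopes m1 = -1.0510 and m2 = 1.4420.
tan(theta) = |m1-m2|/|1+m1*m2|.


m1-m2 = -2.493
1+m1*m2 = -0.515542
tan(theta) = |-2.493/(-0.515542)| = 4.835687
theta = arctan(|-2.493/(-0.515542)|) = 78.3162 degrees (acute angle)

78.3162 degrees


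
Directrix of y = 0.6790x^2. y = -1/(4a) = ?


a = 0.6790
1/(4a) = 0.3682
directrix: y = -0.3682 = -0.3682

y = -0.3682


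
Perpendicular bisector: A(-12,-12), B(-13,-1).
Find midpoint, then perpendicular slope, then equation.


Midpoint = (-12.5, -6.5)
Slope of AB = dy/dx = 11/(-1) = -11.0000
Perp slope = -dx/dy = 1/11 = 0.0909
b = My - (perp slope)*Mx = -6.5 + (-1*(-12.5))/11 = -6.5 + 1.1364 = -5.3636

y = 0.0909x - 5.3636


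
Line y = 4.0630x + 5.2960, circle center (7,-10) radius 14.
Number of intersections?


Substitute y = 4.0630x + 5.2960: (x-7)^2 + (4.0630x+5.2960+ 10)^2 = 196
Expand to Ax^2 + Bx + C = 0, where b-k = 15.296
A = 1+m^2 = 17.507969
B = 2(m(b-k) - h) = 2(4.0630*15.296 - 7) = 110.295296
C = h^2 + (b-k)^2 - r^2 = 49 + 233.967616 - 196 = 86.967616
disc = B^2-4AC = 12165.0523 - 6090.5053 = 6074.5470
disc > 0

2 intersection points


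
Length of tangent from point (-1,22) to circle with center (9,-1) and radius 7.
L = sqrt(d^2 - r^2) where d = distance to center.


d = sqrt((-1-9)^2 + (22+ 1)^2) = sqrt(100+529) = 25.0799
L = sqrt(629.0000 - 49) = sqrt(580.0000) = 24.0832

24.0832


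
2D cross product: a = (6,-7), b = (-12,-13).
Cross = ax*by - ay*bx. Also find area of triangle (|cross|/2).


cross = 6*(-13) + 7*(-12) = -78 - 84 = -162
Triangle area = |-162|/2 = 162/2 = 81.0000

cross = -162, triangle area = 81.0000


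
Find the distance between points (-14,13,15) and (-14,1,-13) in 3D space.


dx=0, dy=-12, dz=-28
d = sqrt(0+144+784) = sqrt(928) = 30.4631

30.4631


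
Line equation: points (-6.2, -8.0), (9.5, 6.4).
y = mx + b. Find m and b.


m = (14.4)/(15.7) = 0.9172
b = y1 - m*x1 = -8.0 - (14.4*(-6.2))/(15.7) = -8.0 + 5.6866 = -2.3134

y = 0.9172x - 2.3134


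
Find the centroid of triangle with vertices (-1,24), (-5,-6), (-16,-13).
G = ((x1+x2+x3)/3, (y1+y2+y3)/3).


Gx = (-1- 5- 16)/3 = -22/3 = -7.3333
Gy = (24- 6- 13)/3 = 5/3 = 1.6667

G = (-7.3333, 1.6667)


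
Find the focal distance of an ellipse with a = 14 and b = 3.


c^2 = 14^2 - 3^2 = 196 - 9 = 187
c = sqrt(187) = 13.6748

c = 13.6748


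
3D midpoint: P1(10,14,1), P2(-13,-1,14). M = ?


Mx = (10- 13)/2 = -1.5000
My = (14- 1)/2 = 6.5000
Mz = (1+14)/2 = 7.5000

M = (-1.5000, 6.5000, 7.5000)


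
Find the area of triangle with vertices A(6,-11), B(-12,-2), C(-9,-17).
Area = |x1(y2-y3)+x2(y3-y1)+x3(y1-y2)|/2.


6*(-2+ 17) = 90
-12*(-17+ 11) = 72
-9*(-11+ 2) = 81
sum = 243
Area = |243|/2 = 121.5000

121.5000 sq units


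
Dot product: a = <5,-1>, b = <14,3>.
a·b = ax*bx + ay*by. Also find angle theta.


a·b = 5*14 - 1*3 = 70 - 3 = 67
|a| = sqrt(25+1) = 5.0990
|b| = sqrt(196+9) = 14.3178
cos(theta) = 67/(sqrt(26)*sqrt(205)) = 67/sqrt(5330) = 0.917722
theta = arccos(67/sqrt(5330)) = 23.4047 degrees

a·b = 67, theta = 23.4047 deg


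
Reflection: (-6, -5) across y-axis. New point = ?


Reflection rule for y-axis: (-x, y)
(-6, -5) -> (6, -5)

(6, -5)


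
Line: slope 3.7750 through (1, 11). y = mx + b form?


y - 11 = 3.7750(x - 1)
y = 3.7750x + 11 - 3.7750*1
y = 3.7750x + 7.2250

y = 3.7750x + 7.2250


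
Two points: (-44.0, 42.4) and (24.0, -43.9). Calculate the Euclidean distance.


dx = 24.0 + 44.0 = 68.0
dy = -43.9 - 42.4 = -86.3
d = sqrt(4624.0 + 7447.69) = sqrt(12071.69) = 109.8712

109.8712


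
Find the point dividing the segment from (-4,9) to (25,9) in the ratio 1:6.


Px = (1*25 + 6*(-4))/7 = 1/7 = 0.1429
Py = (1*9 + 6*9)/7 = 63/7 = 9.0000

P = (0.1429, 9.0000)


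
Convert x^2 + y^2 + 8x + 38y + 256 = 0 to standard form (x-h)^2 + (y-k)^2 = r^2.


h = -D/2 = -8/2 = -4
k = -E/2 = -38/2 = -19
r^2 = h^2 + k^2 - F = 16 + 361 - 256 = 121
r = 11

Center (-4, -19), radius = 11


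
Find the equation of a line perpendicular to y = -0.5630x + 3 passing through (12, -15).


Perpendicular slope = -1/m1 = -1/(-0.5630) = 1.7762
b2 = y0 - m2*x0 = -15 + 12/(-0.5630) = -15 - 21.3144 = -36.3144

y = 1.7762x - 36.3144


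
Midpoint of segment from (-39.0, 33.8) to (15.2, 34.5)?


Mx = (-39.0 + 15.2)/2 = -23.8/2 = -11.9000
My = (33.8 + 34.5)/2 = 68.3/2 = 34.1500

(-11.9000, 34.1500)


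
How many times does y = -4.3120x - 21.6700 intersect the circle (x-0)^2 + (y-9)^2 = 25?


Substitute y = -4.3120x - 21.6700: (x-0)^2 + (-4.3120x- 21.6700-9)^2 = 25
Expand to Ax^2 + Bx + C = 0, where b-k = -30.67
A = 1+m^2 = 19.593344
B = 2(m(b-k) - h) = 2(-4.3120*(-30.67) - 0) = 264.49808
C = h^2 + (b-k)^2 - r^2 = 0 + 940.6489 - 25 = 915.6489
disc = B^2-4AC = 69959.2343 - 71762.4955 = -1803.2612
disc < 0

0 intersection points


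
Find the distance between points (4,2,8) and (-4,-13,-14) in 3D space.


dx=-8, dy=-15, dz=-22
d = sqrt(64+225+484) = sqrt(773) = 27.8029

27.8029


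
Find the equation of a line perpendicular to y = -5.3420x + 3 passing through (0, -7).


Perpendicular slope = -1/m1 = -1/(-5.3420) = 0.1872
b2 = y0 - m2*x0 = -7 + 0/(-5.3420) = -7 + 0 = -7.0000

y = 0.1872x - 7.0000


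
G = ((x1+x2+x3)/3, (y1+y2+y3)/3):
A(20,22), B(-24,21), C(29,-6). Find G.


Gx = (20- 24+29)/3 = 25/3 = 8.3333
Gy = (22+21- 6)/3 = 37/3 = 12.3333

G = (8.3333, 12.3333)


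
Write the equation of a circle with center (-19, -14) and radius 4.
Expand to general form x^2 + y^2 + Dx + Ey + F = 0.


(x+ 19)^2 + (y+ 14)^2 = 4^2
D = -2h = 38, E = -2k = 28
F = h^2+k^2-r^2 = 361+196-16 = 541

x^2 + y^2 + 38x + 28y + 541 = 0


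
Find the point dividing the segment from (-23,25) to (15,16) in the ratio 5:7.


Px = (5*15 + 7*(-23))/12 = -86/12 = -7.1667
Py = (5*16 + 7*25)/12 = 255/12 = 21.2500

P = (-7.1667, 21.2500)


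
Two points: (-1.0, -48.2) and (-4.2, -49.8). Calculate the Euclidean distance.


dx = -4.2 + 1.0 = -3.2
dy = -49.8 + 48.2 = -1.6
d = sqrt(10.24 + 2.56) = sqrt(12.8) = 3.5777

3.5777


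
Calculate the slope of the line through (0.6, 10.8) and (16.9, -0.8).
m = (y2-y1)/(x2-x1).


dy = -0.8 - 10.8 = -11.6
dx = 16.9 - 0.6 = 16.3
m = -11.6/16.3 = -0.7117

m = -0.7117


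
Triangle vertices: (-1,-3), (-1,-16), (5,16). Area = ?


-1*(-16-16) = 32
-1*(16+ 3) = -19
5*(-3+ 16) = 65
sum = 78
Area = |78|/2 = 39.0000

39.0000 sq units


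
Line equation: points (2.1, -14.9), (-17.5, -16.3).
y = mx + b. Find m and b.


m = (-1.4)/(-19.6) = 0.0714
b = y1 - m*x1 = -14.9 - (-1.4*2.1)/(-19.6) = -14.9 - 0.1500 = -15.0500

y = 0.0714x - 15.0500


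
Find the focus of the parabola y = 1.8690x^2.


a = 1.8690
4a = 7.4760
focus = (0, 1/7.4760) = (0, 0.1338)

Focus = (0, 0.1338)


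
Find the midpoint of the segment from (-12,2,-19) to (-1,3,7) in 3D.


Mx = (-12- 1)/2 = -6.5000
My = (2+3)/2 = 2.5000
Mz = (-19+7)/2 = -6.0000

M = (-6.5000, 2.5000, -6.0000)


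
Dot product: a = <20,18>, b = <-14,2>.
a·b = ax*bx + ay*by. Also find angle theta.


a·b = 20*(-14) + 18*2 = -280 + 36 = -244
|a| = sqrt(400+324) = 26.9072
|b| = sqrt(196+4) = 14.1421
cos(theta) = -244/(sqrt(724)*sqrt(200)) = -244/sqrt(144800) = -0.641218
theta = arccos(-244/sqrt(144800)) = 129.8827 degrees

a·b = -244, theta = 129.8827 deg


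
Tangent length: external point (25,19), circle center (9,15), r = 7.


d = sqrt((25-9)^2 + (19-15)^2) = sqrt(256+16) = 16.4924
L = sqrt(272.0000 - 49) = sqrt(223.0000) = 14.9332

14.9332


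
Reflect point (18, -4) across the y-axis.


Reflection rule for y-axis: (-x, y)
(18, -4) -> (-18, -4)

(-18, -4)


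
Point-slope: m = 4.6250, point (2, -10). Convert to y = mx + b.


y + 10 = 4.6250(x - 2)
y = 4.6250x - 10 - 4.6250*2
y = 4.6250x - 19.2500

y = 4.6250x - 19.2500


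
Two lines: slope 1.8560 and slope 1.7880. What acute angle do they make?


m1-m2 = 0.068
1+m1*m2 = 4.318528
tan(theta) = |0.068/4.318528| = 0.015746
theta = arctan(|0.068/4.318528|) = 0.9021 degrees (acute angle)

0.9021 degrees


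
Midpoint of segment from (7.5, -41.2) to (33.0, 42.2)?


Mx = (7.5 + 33.0)/2 = 40.5/2 = 20.2500
My = (-41.2 + 42.2)/2 = 1.0/2 = 0.5000

(20.2500, 0.5000)


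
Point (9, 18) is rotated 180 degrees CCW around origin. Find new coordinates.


cos(180) = -1, sin(180) = 0
x' = 9*(-1) - 18*0 = -9
y' = 9*0 + 18*(-1) = -18

(-9, -18)


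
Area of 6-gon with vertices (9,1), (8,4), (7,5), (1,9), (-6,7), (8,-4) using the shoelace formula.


sum(xi*y_{i+1}) = 9*4 + 8*5 + 7*9 + 1*7 - 6*(-4) + 8*1 = 178
sum(yi*x_{i+1}) = 1*8 + 4*7 + 5*1 + 9*(-6) + 7*8 - 4*9 = 7
Area = |178 - 7|/2 = 171/2 = 85.5000

85.5000 sq units


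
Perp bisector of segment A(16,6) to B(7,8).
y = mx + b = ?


Midpoint = (11.5, 7)
Slope of AB = dy/dx = 2/(-9) = -0.2222
Perp slope = -dx/dy = 9/2 = 4.5000
b = My - (perp slope)*Mx = 7 + (-9*11.5)/2 = 7 - 51.7500 = -44.7500

y = 4.5000x - 44.7500


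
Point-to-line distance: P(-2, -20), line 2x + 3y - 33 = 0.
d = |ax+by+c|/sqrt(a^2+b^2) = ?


|2*(-2) + 3*(-20) - 33| = |-97| = 97
sqrt(4 + 9) = sqrt(13) = 3.6056
d = 97/sqrt(13) = 26.9030

26.9030


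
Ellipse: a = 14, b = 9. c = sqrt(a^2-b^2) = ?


c^2 = 14^2 - 9^2 = 196 - 81 = 115
c = sqrt(115) = 10.7238

c = 10.7238


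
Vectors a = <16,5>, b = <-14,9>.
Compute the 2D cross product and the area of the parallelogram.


cross = 16*9 - 5*(-14) = 144 + 70 = 214
Parallelogram area = |214| = 214

cross = 214, parallelogram area = 214


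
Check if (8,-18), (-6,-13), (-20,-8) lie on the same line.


8*(-13+ 8) - 6*(-8+ 18) - 20*(-18+ 13)
= -40 - 60 + 100 = 0

Yes, collinear (determinant = 0)


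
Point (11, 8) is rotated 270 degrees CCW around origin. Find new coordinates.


cos(270) = 0, sin(270) = -1
x' = 11*0 - 8*(-1) = 8
y' = 11*(-1) + 8*0 = -11

(8, -11)


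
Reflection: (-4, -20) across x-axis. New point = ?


Reflection rule for x-axis: (x, -y)
(-4, -20) -> (-4, 20)

(-4, 20)


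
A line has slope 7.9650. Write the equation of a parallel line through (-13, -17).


Parallel lines have equal slopes.
m2 = 7.9650
b2 = -17 - 7.9650*(-13) = 86.5450

y = 7.9650x + 86.5450


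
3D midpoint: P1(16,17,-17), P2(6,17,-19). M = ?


Mx = (16+6)/2 = 11.0000
My = (17+17)/2 = 17.0000
Mz = (-17- 19)/2 = -18.0000

M = (11.0000, 17.0000, -18.0000)


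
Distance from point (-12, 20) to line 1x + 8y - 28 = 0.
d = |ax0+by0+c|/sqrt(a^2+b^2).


|1*(-12) + 8*20 - 28| = |120| = 120
sqrt(1 + 64) = sqrt(65) = 8.0623
d = 120/sqrt(65) = 14.8842

14.8842


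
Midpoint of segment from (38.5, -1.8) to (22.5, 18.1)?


Mx = (38.5 + 22.5)/2 = 61.0/2 = 30.5000
My = (-1.8 + 18.1)/2 = 16.3/2 = 8.1500

(30.5000, 8.1500)


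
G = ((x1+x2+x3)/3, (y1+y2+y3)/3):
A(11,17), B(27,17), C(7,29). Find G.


Gx = (11+27+7)/3 = 45/3 = 15.0000
Gy = (17+17+29)/3 = 63/3 = 21.0000

G = (15.0000, 21.0000)


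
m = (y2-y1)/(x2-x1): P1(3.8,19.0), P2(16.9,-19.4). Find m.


dy = -19.4 - 19.0 = -38.4
dx = 16.9 - 3.8 = 13.1
m = -38.4/13.1 = -2.9313

m = -2.9313


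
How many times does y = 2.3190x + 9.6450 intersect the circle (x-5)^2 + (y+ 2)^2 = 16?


Substitute y = 2.3190x + 9.6450: (x-5)^2 + (2.3190x+9.6450+ 2)^2 = 16
Expand to Ax^2 + Bx + C = 0, where b-k = 11.645
A = 1+m^2 = 6.377761
B = 2(m(b-k) - h) = 2(2.3190*11.645 - 5) = 44.00951
C = h^2 + (b-k)^2 - r^2 = 25 + 135.606025 - 16 = 144.606025
disc = B^2-4AC = 1936.8370 - 3689.0507 = -1752.2137
disc < 0

0 intersection points


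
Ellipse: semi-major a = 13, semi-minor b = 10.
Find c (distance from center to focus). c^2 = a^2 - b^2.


c^2 = 13^2 - 10^2 = 169 - 100 = 69
c = sqrt(69) = 8.3066

c = 8.3066


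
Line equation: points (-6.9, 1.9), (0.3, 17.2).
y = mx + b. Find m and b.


m = (15.3)/(7.2) = 2.1250
b = y1 - m*x1 = 1.9 - (15.3*(-6.9))/(7.2) = 1.9 + 14.6625 = 16.5625

y = 2.1250x + 16.5625


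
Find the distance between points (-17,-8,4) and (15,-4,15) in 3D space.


dx=32, dy=4, dz=11
d = sqrt(1024+16+121) = sqrt(1161) = 34.0735

34.0735


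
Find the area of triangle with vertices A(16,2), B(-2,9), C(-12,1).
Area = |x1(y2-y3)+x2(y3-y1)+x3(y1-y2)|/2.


16*(9-1) = 128
-2*(1-2) = 2
-12*(2-9) = 84
sum = 214
Area = |214|/2 = 107.0000

107.0000 sq units


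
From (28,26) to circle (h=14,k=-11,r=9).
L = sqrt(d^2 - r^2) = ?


d = sqrt((28-14)^2 + (26+ 11)^2) = sqrt(196+1369) = 39.5601
L = sqrt(1565.0000 - 81) = sqrt(1484.0000) = 38.5227

38.5227


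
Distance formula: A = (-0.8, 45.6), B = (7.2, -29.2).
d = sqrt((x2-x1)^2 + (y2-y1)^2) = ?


dx = 7.2 + 0.8 = 8.0
dy = -29.2 - 45.6 = -74.8
d = sqrt(64.0 + 5595.04) = sqrt(5659.04) = 75.2266

75.2266


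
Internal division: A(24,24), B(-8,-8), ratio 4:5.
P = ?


Px = (4*(-8) + 5*24)/9 = 88/9 = 9.7778
Py = (4*(-8) + 5*24)/9 = 88/9 = 9.7778

P = (9.7778, 9.7778)


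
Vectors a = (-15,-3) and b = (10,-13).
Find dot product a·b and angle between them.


a·b = -15*10 - 3*(-13) = -150 + 39 = -111
|a| = sqrt(225+9) = 15.2971
|b| = sqrt(100+169) = 16.4012
cos(theta) = -111/(sqrt(234)*sqrt(269)) = -111/sqrt(62946) = -0.442424
theta = arccos(-111/sqrt(62946)) = 116.2587 degrees

a·b = -111, theta = 116.2587 deg


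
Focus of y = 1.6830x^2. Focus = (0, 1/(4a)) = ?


a = 1.6830
4a = 6.7320
focus = (0, 1/6.7320) = (0, 0.1485)

Focus = (0, 0.1485)


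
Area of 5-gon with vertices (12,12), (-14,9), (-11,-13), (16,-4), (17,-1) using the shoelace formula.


sum(xi*y_{i+1}) = 12*9 - 14*(-13) - 11*(-4) + 16*(-1) + 17*12 = 522
sum(yi*x_{i+1}) = 12*(-14) + 9*(-11) - 13*16 - 4*17 - 1*12 = -555
Area = |522 + 555|/2 = 1077/2 = 538.5000

538.5000 sq units


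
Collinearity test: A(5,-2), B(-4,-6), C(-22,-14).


5*(-6+ 14) - 4*(-14+ 2) - 22*(-2+ 6)
= 40 + 48 - 88 = 0

Yes, collinear (determinant = 0)


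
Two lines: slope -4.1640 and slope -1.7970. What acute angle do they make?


m1-m2 = -2.367
1+m1*m2 = 8.482708
tan(theta) = |-2.367/8.482708| = 0.279038
theta = arctan(|-2.367/8.482708|) = 15.5911 degrees (acute angle)

15.5911 degrees


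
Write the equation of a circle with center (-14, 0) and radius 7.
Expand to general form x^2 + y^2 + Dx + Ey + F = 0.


(x+ 14)^2 + (y-0)^2 = 7^2
D = -2h = 28, E = -2k = 0
F = h^2+k^2-r^2 = 196+0-49 = 147

x^2 + y^2 + 28x + 147 = 0


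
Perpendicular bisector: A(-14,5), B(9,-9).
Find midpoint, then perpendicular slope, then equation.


Midpoint = (-2.5, -2)
Slope of AB = dy/dx = -14/23 = -0.6087
Perp slope = -dx/dy = 23/14 = 1.6429
b = My - (perp slope)*Mx = -2 + (23*(-2.5))/(-14) = -2 + 4.1071 = 2.1071

y = 1.6429x + 2.1071


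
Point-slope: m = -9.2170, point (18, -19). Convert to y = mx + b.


y + 19 = -9.2170(x - 18)
y = -9.2170x - 19 + 9.2170*18
y = -9.2170x + 146.9060

y = -9.2170x + 146.9060


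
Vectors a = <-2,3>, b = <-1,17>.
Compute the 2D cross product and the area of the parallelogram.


cross = -2*17 - 3*(-1) = -34 + 3 = -31
Parallelogram area = |-31| = 31

cross = -31, parallelogram area = 31


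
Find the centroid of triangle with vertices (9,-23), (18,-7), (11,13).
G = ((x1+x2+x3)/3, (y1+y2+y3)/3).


Gx = (9+18+11)/3 = 38/3 = 12.6667
Gy = (-23- 7+13)/3 = -17/3 = -5.6667

G = (12.6667, -5.6667)


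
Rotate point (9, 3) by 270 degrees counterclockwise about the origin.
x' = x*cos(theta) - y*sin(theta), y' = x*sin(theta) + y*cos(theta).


cos(270) = 0, sin(270) = -1
x' = 9*0 - 3*(-1) = 3
y' = 9*(-1) + 3*0 = -9

(3, -9)


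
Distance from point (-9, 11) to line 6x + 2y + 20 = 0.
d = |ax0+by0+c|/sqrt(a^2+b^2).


|6*(-9) + 2*11 + 20| = |-12| = 12
sqrt(36 + 4) = sqrt(40) = 6.3246
d = 12/sqrt(40) = 1.8974

1.8974


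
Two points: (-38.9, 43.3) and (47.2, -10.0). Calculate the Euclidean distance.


dx = 47.2 + 38.9 = 86.1
dy = -10.0 - 43.3 = -53.3
d = sqrt(7413.21 + 2840.89) = sqrt(10254.1) = 101.2625

101.2625


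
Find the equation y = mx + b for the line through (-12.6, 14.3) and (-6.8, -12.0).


m = (-26.3)/(5.8) = -4.5345
b = y1 - m*x1 = 14.3 - (-26.3*(-12.6))/(5.8) = 14.3 - 57.1345 = -42.8345

y = -4.5345x - 42.8345


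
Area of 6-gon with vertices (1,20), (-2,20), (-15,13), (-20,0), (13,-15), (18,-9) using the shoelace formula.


sum(xi*y_{i+1}) = 1*20 - 2*13 - 15*0 - 20*(-15) + 13*(-9) + 18*20 = 537
sum(yi*x_{i+1}) = 20*(-2) + 20*(-15) + 13*(-20) + 0*13 - 15*18 - 9*1 = -879
Area = |537 + 879|/2 = 1416/2 = 708.0000

708.0000 sq units


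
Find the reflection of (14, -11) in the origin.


Reflection rule for origin: (-x, -y)
(14, -11) -> (-14, 11)

(-14, 11)


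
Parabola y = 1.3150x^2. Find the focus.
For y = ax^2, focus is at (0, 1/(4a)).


a = 1.3150
4a = 5.2600
focus = (0, 1/5.2600) = (0, 0.1901)

Focus = (0, 0.1901)


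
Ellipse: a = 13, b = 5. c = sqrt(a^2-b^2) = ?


c^2 = 13^2 - 5^2 = 169 - 25 = 144
c = sqrt(144) = 12.0000

c = 12.0000


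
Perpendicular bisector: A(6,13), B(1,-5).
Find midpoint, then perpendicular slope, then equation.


Midpoint = (3.5, 4)
Slope of AB = dy/dx = -18/(-5) = 3.6000
Perp slope = -dx/dy = -5/18 = -0.2778
b = My - (perp slope)*Mx = 4 + (-5*3.5)/(-18) = 4 + 0.9722 = 4.9722

y = -0.2778x + 4.9722


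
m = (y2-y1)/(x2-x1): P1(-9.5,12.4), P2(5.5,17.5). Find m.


dy = 17.5 - 12.4 = 5.1
dx = 5.5 + 9.5 = 15.0
m = 5.1/15.0 = 0.3400

m = 0.3400


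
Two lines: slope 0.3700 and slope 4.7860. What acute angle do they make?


m1-m2 = -4.416
1+m1*m2 = 2.77082
tan(theta) = |-4.416/2.77082| = 1.593752
theta = arctan(|-4.416/2.77082|) = 57.8938 degrees (acute angle)

57.8938 degrees


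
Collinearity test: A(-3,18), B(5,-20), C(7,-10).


-3*(-20+ 10) + 5*(-10-18) + 7*(18+ 20)
= 30 - 140 + 266 = 156

No, not collinear (determinant = 156)


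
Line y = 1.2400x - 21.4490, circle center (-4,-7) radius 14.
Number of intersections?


Substitute y = 1.2400x - 21.4490: (x+ 4)^2 + (1.2400x- 21.4490+ 7)^2 = 196
Expand to Ax^2 + Bx + C = 0, where b-k = -14.449
A = 1+m^2 = 2.5376
B = 2(m(b-k) - h) = 2(1.2400*(-14.449) + 4) = -27.83352
C = h^2 + (b-k)^2 - r^2 = 16 + 208.773601 - 196 = 28.773601
disc = B^2-4AC = 774.7048 - 292.0636 = 482.6412
disc > 0

2 intersection points


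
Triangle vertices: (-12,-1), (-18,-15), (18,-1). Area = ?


-12*(-15+ 1) = 168
-18*(-1+ 1) = 0
18*(-1+ 15) = 252
sum = 420
Area = |420|/2 = 210.0000

210.0000 sq units


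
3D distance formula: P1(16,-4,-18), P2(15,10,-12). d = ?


dx=-1, dy=14, dz=6
d = sqrt(1+196+36) = sqrt(233) = 15.2643

15.2643


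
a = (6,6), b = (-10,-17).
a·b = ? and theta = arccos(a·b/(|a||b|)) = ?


a·b = 6*(-10) + 6*(-17) = -60 - 102 = -162
|a| = sqrt(36+36) = 8.4853
|b| = sqrt(100+289) = 19.7231
cos(theta) = -162/(sqrt(72)*sqrt(389)) = -162/sqrt(28008) = -0.967997
theta = arccos(-162/sqrt(28008)) = 165.4655 degrees

a·b = -162, theta = 165.4655 deg


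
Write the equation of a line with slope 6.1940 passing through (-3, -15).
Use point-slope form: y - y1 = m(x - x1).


y + 15 = 6.1940(x + 3)
y = 6.1940x - 15 - 6.1940*(-3)
y = 6.1940x + 3.5820

y = 6.1940x + 3.5820


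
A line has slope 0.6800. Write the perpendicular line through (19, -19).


Perpendicular slope = -1/m1 = -1/0.6800 = -1.4706
b2 = y0 - m2*x0 = -19 + 19/0.6800 = -19 + 27.9412 = 8.9412

y = -1.4706x + 8.9412


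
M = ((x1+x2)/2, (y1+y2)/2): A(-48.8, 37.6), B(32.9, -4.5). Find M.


Mx = (-48.8 + 32.9)/2 = -15.9/2 = -7.9500
My = (37.6 - 4.5)/2 = 33.1/2 = 16.5500

(-7.9500, 16.5500)


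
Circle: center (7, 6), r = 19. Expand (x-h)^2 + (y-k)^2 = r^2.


(x-7)^2 + (y-6)^2 = 19^2
D = -2h = -14, E = -2k = -12
F = h^2+k^2-r^2 = 49+36-361 = -276

x^2 + y^2 - 14x - 12y - 276 = 0


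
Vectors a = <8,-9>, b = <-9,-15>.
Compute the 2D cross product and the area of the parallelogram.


cross = 8*(-15) + 9*(-9) = -120 - 81 = -201
Parallelogram area = |-201| = 201

cross = -201, parallelogram area = 201


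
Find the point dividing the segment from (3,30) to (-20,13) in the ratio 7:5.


Px = (7*(-20) + 5*3)/12 = -125/12 = -10.4167
Py = (7*13 + 5*30)/12 = 241/12 = 20.0833

P = (-10.4167, 20.0833)


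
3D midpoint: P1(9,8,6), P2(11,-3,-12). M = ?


Mx = (9+11)/2 = 10.0000
My = (8- 3)/2 = 2.5000
Mz = (6- 12)/2 = -3.0000

M = (10.0000, 2.5000, -3.0000)


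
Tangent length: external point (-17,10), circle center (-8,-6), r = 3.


d = sqrt((-17+ 8)^2 + (10+ 6)^2) = sqrt(81+256) = 18.3576
L = sqrt(337.0000 - 9) = sqrt(328.0000) = 18.1108

18.1108


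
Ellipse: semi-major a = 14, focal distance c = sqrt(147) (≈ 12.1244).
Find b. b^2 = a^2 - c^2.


b^2 = 14^2 - (sqrt(147))^2 = 196 - 147 = 49
b = sqrt(49) = 7

b = 7


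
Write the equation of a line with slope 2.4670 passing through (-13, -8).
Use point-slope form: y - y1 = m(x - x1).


y + 8 = 2.4670(x + 13)
y = 2.4670x - 8 - 2.4670*(-13)
y = 2.4670x + 24.0710

y = 2.4670x + 24.0710


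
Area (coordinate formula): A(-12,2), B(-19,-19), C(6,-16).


-12*(-19+ 16) = 36
-19*(-16-2) = 342
6*(2+ 19) = 126
sum = 504
Area = |504|/2 = 252.0000

252.0000 sq units


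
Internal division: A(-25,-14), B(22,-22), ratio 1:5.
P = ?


Px = (1*22 + 5*(-25))/6 = -103/6 = -17.1667
Py = (1*(-22) + 5*(-14))/6 = -92/6 = -15.3333

P = (-17.1667, -15.3333)


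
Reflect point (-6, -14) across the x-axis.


Reflection rule for x-axis: (x, -y)
(-6, -14) -> (-6, 14)

(-6, 14)


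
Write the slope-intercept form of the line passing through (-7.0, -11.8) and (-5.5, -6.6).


m = (5.2)/(1.5) = 3.4667
b = y1 - m*x1 = -11.8 - (5.2*(-7.0))/(1.5) = -11.8 + 24.2667 = 12.4667

y = 3.4667x + 12.4667


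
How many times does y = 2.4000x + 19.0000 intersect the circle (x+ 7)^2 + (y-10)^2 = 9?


Substitute y = 2.4000x + 19.0000: (x+ 7)^2 + (2.4000x+19.0000-10)^2 = 9
Expand to Ax^2 + Bx + C = 0, where b-k = 9
A = 1+m^2 = 6.76
B = 2(m(b-k) - h) = 2(2.4000*9 + 7) = 57.2
C = h^2 + (b-k)^2 - r^2 = 49 + 81 - 9 = 121
disc = B^2-4AC = 3271.8400 - 3271.8400 = 0
disc = 0

1 intersection point (tangent)


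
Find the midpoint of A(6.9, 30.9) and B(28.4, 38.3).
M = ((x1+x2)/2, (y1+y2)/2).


Mx = (6.9 + 28.4)/2 = 35.3/2 = 17.6500
My = (30.9 + 38.3)/2 = 69.2/2 = 34.6000

(17.6500, 34.6000)


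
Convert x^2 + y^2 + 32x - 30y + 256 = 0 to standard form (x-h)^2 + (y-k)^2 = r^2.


h = -D/2 = -32/2 = -16
k = -E/2 = 30/2 = 15
r^2 = h^2 + k^2 - F = 256 + 225 - 256 = 225
r = 15

Center (-16, 15), radius = 15


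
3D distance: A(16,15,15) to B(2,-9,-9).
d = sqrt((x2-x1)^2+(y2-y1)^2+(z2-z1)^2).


dx=-14, dy=-24, dz=-24
d = sqrt(196+576+576) = sqrt(1348) = 36.7151

36.7151


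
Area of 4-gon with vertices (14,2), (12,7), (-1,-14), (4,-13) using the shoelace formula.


sum(xi*y_{i+1}) = 14*7 + 12*(-14) - 1*(-13) + 4*2 = -49
sum(yi*x_{i+1}) = 2*12 + 7*(-1) - 14*4 - 13*14 = -221
Area = |-49 + 221|/2 = 172/2 = 86.0000

86.0000 sq units


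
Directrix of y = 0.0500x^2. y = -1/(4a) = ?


a = 0.0500
1/(4a) = 5.0000
directrix: y = -5.0000 = -5.0000

y = -5.0000


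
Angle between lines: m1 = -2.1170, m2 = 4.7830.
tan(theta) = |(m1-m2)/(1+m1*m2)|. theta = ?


m1-m2 = -6.9
1+m1*m2 = -9.125611
tan(theta) = |-6.9/(-9.125611)| = 0.756114
theta = arctan(|-6.9/(-9.125611)|) = 37.0934 degrees (acute angle)

37.0934 degrees


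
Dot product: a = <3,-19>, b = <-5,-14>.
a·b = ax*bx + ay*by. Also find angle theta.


a·b = 3*(-5) - 19*(-14) = -15 + 266 = 251
|a| = sqrt(9+361) = 19.2354
|b| = sqrt(25+196) = 14.8661
cos(theta) = 251/(sqrt(370)*sqrt(221)) = 251/sqrt(81770) = 0.877762
theta = arccos(251/sqrt(81770)) = 28.6265 degrees

a·b = 251, theta = 28.6265 deg


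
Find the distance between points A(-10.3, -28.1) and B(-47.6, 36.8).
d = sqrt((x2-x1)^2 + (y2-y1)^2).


dx = -47.6 + 10.3 = -37.3
dy = 36.8 + 28.1 = 64.9
d = sqrt(1391.29 + 4212.01) = sqrt(5603.3) = 74.8552

74.8552


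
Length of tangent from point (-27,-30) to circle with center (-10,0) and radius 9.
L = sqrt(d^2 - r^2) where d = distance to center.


d = sqrt((-27+ 10)^2 + (-30-0)^2) = sqrt(289+900) = 34.4819
L = sqrt(1189.0000 - 81) = sqrt(1108.0000) = 33.2866

33.2866


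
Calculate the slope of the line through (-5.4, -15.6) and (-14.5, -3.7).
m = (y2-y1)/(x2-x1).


dy = -3.7 + 15.6 = 11.9
dx = -14.5 + 5.4 = -9.1
m = 11.9/(-9.1) = -1.3077

m = -1.3077


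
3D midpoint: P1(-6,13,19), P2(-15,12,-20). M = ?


Mx = (-6- 15)/2 = -10.5000
My = (13+12)/2 = 12.5000
Mz = (19- 20)/2 = -0.5000

M = (-10.5000, 12.5000, -0.5000)


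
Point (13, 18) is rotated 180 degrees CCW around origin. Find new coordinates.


cos(180) = -1, sin(180) = 0
x' = 13*(-1) - 18*0 = -13
y' = 13*0 + 18*(-1) = -18

(-13, -18)


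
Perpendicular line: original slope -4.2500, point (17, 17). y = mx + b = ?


Perpendicular slope = -1/m1 = -1/(-4.2500) = 0.2353
b2 = y0 - m2*x0 = 17 + 17/(-4.2500) = 17 - 4.0000 = 13.0000

y = 0.2353x + 13.0000


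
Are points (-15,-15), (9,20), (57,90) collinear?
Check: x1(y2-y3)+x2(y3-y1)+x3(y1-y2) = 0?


-15*(20-90) + 9*(90+ 15) + 57*(-15-20)
= 1050 + 945 - 1995 = 0

Yes, collinear (determinant = 0)


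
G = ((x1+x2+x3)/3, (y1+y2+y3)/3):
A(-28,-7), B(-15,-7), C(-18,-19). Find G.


Gx = (-28- 15- 18)/3 = -61/3 = -20.3333
Gy = (-7- 7- 19)/3 = -33/3 = -11.0000

G = (-20.3333, -11.0000)


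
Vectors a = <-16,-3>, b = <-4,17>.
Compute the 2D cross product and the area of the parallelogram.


cross = -16*17 + 3*(-4) = -272 - 12 = -284
Parallelogram area = |-284| = 284

cross = -284, parallelogram area = 284


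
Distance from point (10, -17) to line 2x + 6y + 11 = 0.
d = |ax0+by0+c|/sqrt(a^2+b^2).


|2*10 + 6*(-17) + 11| = |-71| = 71
sqrt(4 + 36) = sqrt(40) = 6.3246
d = 71/sqrt(40) = 11.2261

11.2261


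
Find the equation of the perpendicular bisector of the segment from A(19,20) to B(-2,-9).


Midpoint = (8.5, 5.5)
Slope of AB = dy/dx = -29/(-21) = 1.3810
Perp slope = -dx/dy = -21/29 = -0.7241
b = My - (perp slope)*Mx = 5.5 + (-21*8.5)/(-29) = 5.5 + 6.1552 = 11.6552

y = -0.7241x + 11.6552


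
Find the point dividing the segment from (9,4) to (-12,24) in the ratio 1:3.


Px = (1*(-12) + 3*9)/4 = 15/4 = 3.7500
Py = (1*24 + 3*4)/4 = 36/4 = 9.0000

P = (3.7500, 9.0000)


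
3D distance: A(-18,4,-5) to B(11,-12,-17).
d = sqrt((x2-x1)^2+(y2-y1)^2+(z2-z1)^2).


dx=29, dy=-16, dz=-12
d = sqrt(841+256+144) = sqrt(1241) = 35.2278

35.2278


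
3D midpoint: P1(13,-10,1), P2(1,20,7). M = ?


Mx = (13+1)/2 = 7.0000
My = (-10+20)/2 = 5.0000
Mz = (1+7)/2 = 4.0000

M = (7.0000, 5.0000, 4.0000)


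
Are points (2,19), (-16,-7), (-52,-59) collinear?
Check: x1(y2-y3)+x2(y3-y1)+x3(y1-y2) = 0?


2*(-7+ 59) - 16*(-59-19) - 52*(19+ 7)
= 104 + 1248 - 1352 = 0

Yes, collinear (determinant = 0)


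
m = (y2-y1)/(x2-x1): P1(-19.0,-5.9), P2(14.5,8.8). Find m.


dy = 8.8 + 5.9 = 14.7
dx = 14.5 + 19.0 = 33.5
m = 14.7/33.5 = 0.4388

m = 0.4388


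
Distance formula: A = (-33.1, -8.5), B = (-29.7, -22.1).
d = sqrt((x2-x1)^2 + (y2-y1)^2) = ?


dx = -29.7 + 33.1 = 3.4
dy = -22.1 + 8.5 = -13.6
d = sqrt(11.56 + 184.96) = sqrt(196.52) = 14.0186

14.0186


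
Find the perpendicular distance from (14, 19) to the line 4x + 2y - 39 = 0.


|4*14 + 2*19 - 39| = |55| = 55
sqrt(16 + 4) = sqrt(20) = 4.4721
d = 55/sqrt(20) = 12.2984

12.2984


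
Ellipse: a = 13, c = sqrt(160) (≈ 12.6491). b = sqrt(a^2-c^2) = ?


b^2 = 13^2 - (sqrt(160))^2 = 169 - 160 = 9
b = sqrt(9) = 3

b = 3


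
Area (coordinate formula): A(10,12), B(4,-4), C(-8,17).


10*(-4-17) = -210
4*(17-12) = 20
-8*(12+ 4) = -128
sum = -318
Area = |-318|/2 = 159.0000

159.0000 sq units


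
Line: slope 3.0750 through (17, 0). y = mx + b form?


y - 0 = 3.0750(x - 17)
y = 3.0750x + 0 - 3.0750*17
y = 3.0750x - 52.2750

y = 3.0750x - 52.2750


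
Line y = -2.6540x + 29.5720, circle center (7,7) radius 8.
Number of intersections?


Substitute y = -2.6540x + 29.5720: (x-7)^2 + (-2.6540x+29.5720-7)^2 = 64
Expand to Ax^2 + Bx + C = 0, where b-k = 22.572
A = 1+m^2 = 8.043716
B = 2(m(b-k) - h) = 2(-2.6540*22.572 - 7) = -133.812176
C = h^2 + (b-k)^2 - r^2 = 49 + 509.495184 - 64 = 494.495184
disc = B^2-4AC = 17905.6984 - 15910.3153 = 1995.3831
disc > 0

2 intersection points


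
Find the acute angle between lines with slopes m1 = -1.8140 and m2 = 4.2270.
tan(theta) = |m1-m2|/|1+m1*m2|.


m1-m2 = -6.041
1+m1*m2 = -6.667778
tan(theta) = |-6.041/(-6.667778)| = 0.905999
theta = arctan(|-6.041/(-6.667778)|) = 42.1765 degrees (acute angle)

42.1765 degrees


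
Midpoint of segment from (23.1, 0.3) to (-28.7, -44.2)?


Mx = (23.1 - 28.7)/2 = -5.6/2 = -2.8000
My = (0.3 - 44.2)/2 = -43.9/2 = -21.9500

(-2.8000, -21.9500)


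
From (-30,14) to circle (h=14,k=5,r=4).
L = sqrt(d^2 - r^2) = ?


d = sqrt((-30-14)^2 + (14-5)^2) = sqrt(1936+81) = 44.9110
L = sqrt(2017.0000 - 16) = sqrt(2001.0000) = 44.7325

44.7325


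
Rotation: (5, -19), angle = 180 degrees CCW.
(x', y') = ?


cos(180) = -1, sin(180) = 0
x' = 5*(-1) + 19*0 = -5
y' = 5*0 - 19*(-1) = 19

(-5, 19)


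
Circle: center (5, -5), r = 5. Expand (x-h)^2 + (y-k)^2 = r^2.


(x-5)^2 + (y+ 5)^2 = 5^2
D = -2h = -10, E = -2k = 10
F = h^2+k^2-r^2 = 25+25-25 = 25

x^2 + y^2 - 10x + 10y + 25 = 0


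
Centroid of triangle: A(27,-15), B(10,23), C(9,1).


Gx = (27+10+9)/3 = 46/3 = 15.3333
Gy = (-15+23+1)/3 = 9/3 = 3.0000

G = (15.3333, 3.0000)


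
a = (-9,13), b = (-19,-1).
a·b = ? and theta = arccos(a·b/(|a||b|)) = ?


a·b = -9*(-19) + 13*(-1) = 171 - 13 = 158
|a| = sqrt(81+169) = 15.8114
|b| = sqrt(361+1) = 19.0263
cos(theta) = 158/(sqrt(250)*sqrt(362)) = 158/sqrt(90500) = 0.525210
theta = arccos(158/sqrt(90500)) = 58.3176 degrees

a·b = 158, theta = 58.3176 deg


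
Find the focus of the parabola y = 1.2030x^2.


a = 1.2030
4a = 4.8120
focus = (0, 1/4.8120) = (0, 0.2078)

Focus = (0, 0.2078)


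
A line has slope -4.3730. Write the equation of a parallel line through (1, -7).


Parallel lines have equal slopes.
m2 = -4.3730
b2 = -7 + 4.3730*1 = -2.6270

y = -4.3730x - 2.6270


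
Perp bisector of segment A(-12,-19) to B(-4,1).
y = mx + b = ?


Midpoint = (-8, -9)
Slope of AB = dy/dx = 20/8 = 2.5000
Perp slope = -dx/dy = -8/20 = -0.4000
b = My - (perp slope)*Mx = -9 + (8*(-8))/20 = -9 - 3.2000 = -12.2000

y = -0.4000x - 12.2000


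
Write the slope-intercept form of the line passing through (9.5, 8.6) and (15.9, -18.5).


m = (-27.1)/(6.4) = -4.2344
b = y1 - m*x1 = 8.6 - (-27.1*9.5)/(6.4) = 8.6 + 40.2266 = 48.8266

y = -4.2344x + 48.8266


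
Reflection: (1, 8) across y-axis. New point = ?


Reflection rule for y-axis: (-x, y)
(1, 8) -> (-1, 8)

(-1, 8)


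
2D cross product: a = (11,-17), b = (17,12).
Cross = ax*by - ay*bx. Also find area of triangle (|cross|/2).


cross = 11*12 + 17*17 = 132 + 289 = 421
Triangle area = |421|/2 = 421/2 = 210.5000

cross = 421, triangle area = 210.5000


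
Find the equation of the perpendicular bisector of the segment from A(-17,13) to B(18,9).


Midpoint = (0.5, 11)
Slope of AB = dy/dx = -4/35 = -0.1143
Perp slope = -dx/dy = 35/4 = 8.7500
b = My - (perp slope)*Mx = 11 + (35*0.5)/(-4) = 11 - 4.3750 = 6.6250

y = 8.7500x + 6.6250


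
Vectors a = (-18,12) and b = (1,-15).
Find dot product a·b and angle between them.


a·b = -18*1 + 12*(-15) = -18 - 180 = -198
|a| = sqrt(324+144) = 21.6333
|b| = sqrt(1+225) = 15.0333
cos(theta) = -198/(sqrt(468)*sqrt(226)) = -198/sqrt(105768) = -0.608819
theta = arccos(-198/sqrt(105768)) = 127.5041 degrees

a·b = -198, theta = 127.5041 deg


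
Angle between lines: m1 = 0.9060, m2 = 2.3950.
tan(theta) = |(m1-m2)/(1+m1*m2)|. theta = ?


m1-m2 = -1.489
1+m1*m2 = 3.16987
tan(theta) = |-1.489/3.16987| = 0.469735
theta = arctan(|-1.489/3.16987|) = 25.1611 degrees (acute angle)

25.1611 degrees


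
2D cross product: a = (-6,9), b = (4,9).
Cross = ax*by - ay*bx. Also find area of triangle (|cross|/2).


cross = -6*9 - 9*4 = -54 - 36 = -90
Triangle area = |-90|/2 = 90/2 = 45.0000

cross = -90, triangle area = 45.0000


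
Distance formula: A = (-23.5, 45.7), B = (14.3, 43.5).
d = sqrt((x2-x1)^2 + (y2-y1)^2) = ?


dx = 14.3 + 23.5 = 37.8
dy = 43.5 - 45.7 = -2.2
d = sqrt(1428.84 + 4.84) = sqrt(1433.68) = 37.8640

37.8640


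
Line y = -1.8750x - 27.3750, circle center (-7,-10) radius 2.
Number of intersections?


Substitute y = -1.8750x - 27.3750: (x+ 7)^2 + (-1.8750x- 27.3750+ 10)^2 = 4
Expand to Ax^2 + Bx + C = 0, where b-k = -17.375
A = 1+m^2 = 4.515625
B = 2(m(b-k) - h) = 2(-1.8750*(-17.375) + 7) = 79.15625
C = h^2 + (b-k)^2 - r^2 = 49 + 301.890625 - 4 = 346.890625
disc = B^2-4AC = 6265.7119 - 6265.7119 = 0
disc = 0

1 intersection point (tangent)


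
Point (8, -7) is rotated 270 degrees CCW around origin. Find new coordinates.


cos(270) = 0, sin(270) = -1
x' = 8*0 + 7*(-1) = -7
y' = 8*(-1) - 7*0 = -8

(-7, -8)


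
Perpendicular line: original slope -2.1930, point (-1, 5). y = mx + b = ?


Perpendicular slope = -1/m1 = -1/(-2.1930) = 0.4560
b2 = y0 - m2*x0 = 5 - 1/(-2.1930) = 5 + 0.4560 = 5.4560

y = 0.4560x + 5.4560


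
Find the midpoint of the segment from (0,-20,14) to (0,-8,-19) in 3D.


Mx = (0+0)/2 = 0
My = (-20- 8)/2 = -14.0000
Mz = (14- 19)/2 = -2.5000

M = (0, -14.0000, -2.5000)


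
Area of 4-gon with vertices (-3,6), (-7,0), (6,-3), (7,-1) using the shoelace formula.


sum(xi*y_{i+1}) = -3*0 - 7*(-3) + 6*(-1) + 7*6 = 57
sum(yi*x_{i+1}) = 6*(-7) + 0*6 - 3*7 - 1*(-3) = -60
Area = |57 + 60|/2 = 117/2 = 58.5000

58.5000 sq units
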